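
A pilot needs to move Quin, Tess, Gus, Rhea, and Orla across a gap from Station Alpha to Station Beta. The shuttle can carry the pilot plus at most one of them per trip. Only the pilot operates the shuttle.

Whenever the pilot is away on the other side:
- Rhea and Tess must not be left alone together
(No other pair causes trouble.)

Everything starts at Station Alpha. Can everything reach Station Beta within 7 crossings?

No

Counting alone: the pilot can take at most 1 across per trip to Station Beta, so moving all 5 needs at least 5 loaded trips out, with a return between consecutive ones — at least 9 crossings.
Since 7 < 9, 7 crossings cannot be enough. (The shortest complete plan in fact takes 9:)
1. Pilot goes to Station Beta with Tess.  [Station Alpha: Gus, Orla, Quin, Rhea | Station Beta: Tess]
2. Pilot goes back to Station Alpha alone.  [Station Alpha: Gus, Orla, Quin, Rhea | Station Beta: Tess]
3. Pilot goes to Station Beta with Quin.  [Station Alpha: Gus, Orla, Rhea | Station Beta: Quin, Tess]
4. Pilot goes back to Station Alpha alone.  [Station Alpha: Gus, Orla, Rhea | Station Beta: Quin, Tess]
5. Pilot goes to Station Beta with Gus.  [Station Alpha: Orla, Rhea | Station Beta: Gus, Quin, Tess]
6. Pilot goes back to Station Alpha alone.  [Station Alpha: Orla, Rhea | Station Beta: Gus, Quin, Tess]
7. Pilot goes to Station Beta with Orla.  [Station Alpha: Rhea | Station Beta: Gus, Orla, Quin, Tess]
8. Pilot goes back to Station Alpha alone.  [Station Alpha: Rhea | Station Beta: Gus, Orla, Quin, Tess]
9. Pilot goes to Station Beta with Rhea.  [Station Alpha: — | Station Beta: Gus, Orla, Quin, Rhea, Tess]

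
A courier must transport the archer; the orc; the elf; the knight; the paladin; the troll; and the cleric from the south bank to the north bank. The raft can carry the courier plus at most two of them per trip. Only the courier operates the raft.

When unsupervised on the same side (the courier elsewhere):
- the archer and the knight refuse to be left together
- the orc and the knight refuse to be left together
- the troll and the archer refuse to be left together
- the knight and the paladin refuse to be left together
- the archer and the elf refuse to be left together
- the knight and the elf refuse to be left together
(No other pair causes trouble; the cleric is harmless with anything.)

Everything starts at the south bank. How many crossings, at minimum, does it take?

11

Counting alone: the courier can take at most 2 across per trip to the north bank, so moving all 7 needs at least 4 loaded trips out, with a return between consecutive ones — at least 7 crossings.
The safety rule pushes this higher. Following every safe sequence of crossings, the most of the 7 that can be at the north bank as the raft arrives there on crossings 7, 9 is 5, 6 respectively — never all 7.
So no plan with fewer than 11 crossings exists, and this one achieves 11:
1. Courier goes to the north bank with the archer and the knight.  [the south bank: the cleric, the elf, the orc, the paladin, the troll | the north bank: the archer, the knight]
2. Courier goes back to the south bank with the archer.  [the south bank: the archer, the cleric, the elf, the orc, the paladin, the troll | the north bank: the knight]
3. Courier goes to the north bank with the archer and the orc.  [the south bank: the cleric, the elf, the paladin, the troll | the north bank: the archer, the knight, the orc]
4. Courier goes back to the south bank with the knight.  [the south bank: the cleric, the elf, the knight, the paladin, the troll | the north bank: the archer, the orc]
5. Courier goes to the north bank with the elf and the paladin.  [the south bank: the cleric, the knight, the troll | the north bank: the archer, the elf, the orc, the paladin]
6. Courier goes back to the south bank with the archer.  [the south bank: the archer, the cleric, the knight, the troll | the north bank: the elf, the orc, the paladin]
7. Courier goes to the north bank with the archer and the troll.  [the south bank: the cleric, the knight | the north bank: the archer, the elf, the orc, the paladin, the troll]
8. Courier goes back to the south bank with the archer.  [the south bank: the archer, the cleric, the knight | the north bank: the elf, the orc, the paladin, the troll]
9. Courier goes to the north bank with the archer and the cleric.  [the south bank: the knight | the north bank: the archer, the cleric, the elf, the orc, the paladin, the troll]
10. Courier goes back to the south bank with the archer.  [the south bank: the archer, the knight | the north bank: the cleric, the elf, the orc, the paladin, the troll]
11. Courier goes to the north bank with the archer and the knight.  [the south bank: — | the north bank: the archer, the cleric, the elf, the knight, the orc, the paladin, the troll]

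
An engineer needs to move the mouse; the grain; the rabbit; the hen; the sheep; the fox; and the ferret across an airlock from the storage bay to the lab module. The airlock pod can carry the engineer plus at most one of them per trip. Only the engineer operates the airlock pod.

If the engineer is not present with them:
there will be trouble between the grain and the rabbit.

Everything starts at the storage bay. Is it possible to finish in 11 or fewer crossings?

Counting alone: the engineer can take at most 1 across per trip to the lab module, so moving all 7 needs at least 7 loaded trips out, with a return between consecutive ones — at least 13 crossings.
Since 11 < 13, 11 crossings cannot be enough. (The shortest complete plan in fact takes 13:)
1. Engineer goes to the lab module with the grain.  [the storage bay: the ferret, the fox, the hen, the mouse, the rabbit, the sheep | the lab module: the grain]
2. Engineer goes back to the storage bay alone.  [the storage bay: the ferret, the fox, the hen, the mouse, the rabbit, the sheep | the lab module: the grain]
3. Engineer goes to the lab module with the mouse.  [the storage bay: the ferret, the fox, the hen, the rabbit, the sheep | the lab module: the grain, the mouse]
4. Engineer goes back to the storage bay alone.  [the storage bay: the ferret, the fox, the hen, the rabbit, the sheep | the lab module: the grain, the mouse]
5. Engineer goes to the lab module with the hen.  [the storage bay: the ferret, the fox, the rabbit, the sheep | the lab module: the grain, the hen, the mouse]
6. Engineer goes back to the storage bay alone.  [the storage bay: the ferret, the fox, the rabbit, the sheep | the lab module: the grain, the hen, the mouse]
7. Engineer goes to the lab module with the sheep.  [the storage bay: the ferret, the fox, the rabbit | the lab module: the grain, the hen, the mouse, the sheep]
8. Engineer goes back to the storage bay alone.  [the storage bay: the ferret, the fox, the rabbit | the lab module: the grain, the hen, the mouse, the sheep]
9. Engineer goes to the lab module with the fox.  [the storage bay: the ferret, the rabbit | the lab module: the fox, the grain, the hen, the mouse, the sheep]
10. Engineer goes back to the storage bay alone.  [the storage bay: the ferret, the rabbit | the lab module: the fox, the grain, the hen, the mouse, the sheep]
11. Engineer goes to the lab module with the ferret.  [the storage bay: the rabbit | the lab module: the ferret, the fox, the grain, the hen, the mouse, the sheep]
12. Engineer goes back to the storage bay alone.  [the storage bay: the rabbit | the lab module: the ferret, the fox, the grain, the hen, the mouse, the sheep]
13. Engineer goes to the lab module with the rabbit.  [the storage bay: — | the lab module: the ferret, the fox, the grain, the hen, the mouse, the rabbit, the sheep]

No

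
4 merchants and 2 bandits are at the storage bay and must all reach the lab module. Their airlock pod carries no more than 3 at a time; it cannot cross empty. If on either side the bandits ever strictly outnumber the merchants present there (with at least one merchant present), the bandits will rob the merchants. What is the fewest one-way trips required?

Counting alone: each trip to the lab module takes at most 3 across and each return brings at least 1 back, so after t trips out (and t−1 returns) at most 3t − (t−1) of the 6 are across; that first reaches 6 at t = 3, so at least 5 crossings are needed.
The plan below uses exactly 5 crossings, so it is optimal:
1. 2 bandits → the lab module.  (the storage bay: 4M 0B; the lab module: 0M 2B)
2. 1 bandit ← the storage bay.  (the storage bay: 4M 1B; the lab module: 0M 1B)
3. 2 merchants and 1 bandit → the lab module.  (the storage bay: 2M 0B; the lab module: 2M 2B)
4. 1 bandit ← the storage bay.  (the storage bay: 2M 1B; the lab module: 2M 1B)
5. 2 merchants and 1 bandit → the lab module.  (the storage bay: 0M 0B; the lab module: 4M 2B)

5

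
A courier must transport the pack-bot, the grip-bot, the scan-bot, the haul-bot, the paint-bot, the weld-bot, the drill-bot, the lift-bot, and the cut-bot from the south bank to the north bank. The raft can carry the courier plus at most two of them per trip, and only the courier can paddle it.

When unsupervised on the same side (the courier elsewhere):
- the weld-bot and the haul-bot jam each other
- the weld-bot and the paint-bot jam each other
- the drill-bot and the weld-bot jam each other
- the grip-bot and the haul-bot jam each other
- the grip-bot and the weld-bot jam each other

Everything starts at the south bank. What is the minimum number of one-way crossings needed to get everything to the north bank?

Counting alone: the courier can take at most 2 across per trip to the north bank, so moving all 9 needs at least 5 loaded trips out, with a return between consecutive ones — at least 9 crossings.
The safety rule pushes this higher. Following every safe sequence of crossings, the most of the 9 that can be at the north bank as the raft arrives there on crossings 9, 11, 13 is 6, 7, 8 respectively — never all 9.
So no plan with fewer than 15 crossings exists, and this one achieves 15:
1. Courier goes to the north bank with the grip-bot and the weld-bot.  [the south bank: the cut-bot, the drill-bot, the haul-bot, the lift-bot, the pack-bot, the paint-bot, the scan-bot | the north bank: the grip-bot, the weld-bot]
2. Courier goes back to the south bank with the grip-bot.  [the south bank: the cut-bot, the drill-bot, the grip-bot, the haul-bot, the lift-bot, the pack-bot, the paint-bot, the scan-bot | the north bank: the weld-bot]
3. Courier goes to the north bank with the grip-bot and the pack-bot.  [the south bank: the cut-bot, the drill-bot, the haul-bot, the lift-bot, the paint-bot, the scan-bot | the north bank: the grip-bot, the pack-bot, the weld-bot]
4. Courier goes back to the south bank with the grip-bot.  [the south bank: the cut-bot, the drill-bot, the grip-bot, the haul-bot, the lift-bot, the paint-bot, the scan-bot | the north bank: the pack-bot, the weld-bot]
5. Courier goes to the north bank with the grip-bot and the scan-bot.  [the south bank: the cut-bot, the drill-bot, the haul-bot, the lift-bot, the paint-bot | the north bank: the grip-bot, the pack-bot, the scan-bot, the weld-bot]
6. Courier goes back to the south bank with the grip-bot.  [the south bank: the cut-bot, the drill-bot, the grip-bot, the haul-bot, the lift-bot, the paint-bot | the north bank: the pack-bot, the scan-bot, the weld-bot]
7. Courier goes to the north bank with the grip-bot and the paint-bot.  [the south bank: the cut-bot, the drill-bot, the haul-bot, the lift-bot | the north bank: the grip-bot, the pack-bot, the paint-bot, the scan-bot, the weld-bot]
8. Courier goes back to the south bank with the weld-bot.  [the south bank: the cut-bot, the drill-bot, the haul-bot, the lift-bot, the weld-bot | the north bank: the grip-bot, the pack-bot, the paint-bot, the scan-bot]
9. Courier goes to the north bank with the drill-bot and the haul-bot.  [the south bank: the cut-bot, the lift-bot, the weld-bot | the north bank: the drill-bot, the grip-bot, the haul-bot, the pack-bot, the paint-bot, the scan-bot]
10. Courier goes back to the south bank with the grip-bot.  [the south bank: the cut-bot, the grip-bot, the lift-bot, the weld-bot | the north bank: the drill-bot, the haul-bot, the pack-bot, the paint-bot, the scan-bot]
11. Courier goes to the north bank with the grip-bot and the lift-bot.  [the south bank: the cut-bot, the weld-bot | the north bank: the drill-bot, the grip-bot, the haul-bot, the lift-bot, the pack-bot, the paint-bot, the scan-bot]
12. Courier goes back to the south bank with the grip-bot.  [the south bank: the cut-bot, the grip-bot, the weld-bot | the north bank: the drill-bot, the haul-bot, the lift-bot, the pack-bot, the paint-bot, the scan-bot]
13. Courier goes to the north bank with the cut-bot and the grip-bot.  [the south bank: the weld-bot | the north bank: the cut-bot, the drill-bot, the grip-bot, the haul-bot, the lift-bot, the pack-bot, the paint-bot, the scan-bot]
14. Courier goes back to the south bank with the grip-bot.  [the south bank: the grip-bot, the weld-bot | the north bank: the cut-bot, the drill-bot, the haul-bot, the lift-bot, the pack-bot, the paint-bot, the scan-bot]
15. Courier goes to the north bank with the grip-bot and the weld-bot.  [the south bank: — | the north bank: the cut-bot, the drill-bot, the grip-bot, the haul-bot, the lift-bot, the pack-bot, the paint-bot, the scan-bot, the weld-bot]

15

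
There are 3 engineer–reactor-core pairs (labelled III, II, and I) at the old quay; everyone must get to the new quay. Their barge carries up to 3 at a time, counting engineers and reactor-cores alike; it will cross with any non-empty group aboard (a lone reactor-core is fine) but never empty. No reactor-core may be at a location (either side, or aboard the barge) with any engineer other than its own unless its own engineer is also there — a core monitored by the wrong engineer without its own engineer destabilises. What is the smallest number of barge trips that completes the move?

5

Counting alone: each trip to the new quay takes at most 3 across and each return brings at least 1 back, so after t trips out (and t−1 returns) at most 3t − (t−1) of the 6 are across; that first reaches 6 at t = 3, so at least 5 crossings are needed.
The plan below uses exactly 5 crossings, so it is optimal:
1. engineer III and reactor-core III cross → the new quay.
2. engineer III crosses ← the old quay.
3. engineer I, engineer II, and engineer III cross → the new quay.
4. reactor-core III crosses ← the old quay.
5. reactor-core I, reactor-core II, and reactor-core III cross → the new quay.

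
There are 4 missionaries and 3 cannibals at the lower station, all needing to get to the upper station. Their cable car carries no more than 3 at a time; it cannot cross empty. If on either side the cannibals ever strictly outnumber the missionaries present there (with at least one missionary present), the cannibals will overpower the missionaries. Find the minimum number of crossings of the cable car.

5

Counting alone: each trip to the upper station takes at most 3 across and each return brings at least 1 back, so after t trips out (and t−1 returns) at most 3t − (t−1) of the 7 are across; that first reaches 7 at t = 3, so at least 5 crossings are needed.
The plan below uses exactly 5 crossings, so it is optimal:
1. 3 cannibals → the upper station.  (the lower station: 4M 0C; the upper station: 0M 3C)
2. 1 cannibal ← the lower station.  (the lower station: 4M 1C; the upper station: 0M 2C)
3. 3 missionaries → the upper station.  (the lower station: 1M 1C; the upper station: 3M 2C)
4. 1 missionary ← the lower station.  (the lower station: 2M 1C; the upper station: 2M 2C)
5. 2 missionaries and 1 cannibal → the upper station.  (the lower station: 0M 0C; the upper station: 4M 3C)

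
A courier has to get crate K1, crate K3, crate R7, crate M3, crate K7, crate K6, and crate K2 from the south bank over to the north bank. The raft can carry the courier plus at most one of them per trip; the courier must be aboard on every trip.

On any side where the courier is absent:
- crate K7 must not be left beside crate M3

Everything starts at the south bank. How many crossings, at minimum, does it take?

13

Counting alone: the courier can take at most 1 across per trip to the north bank, so moving all 7 needs at least 7 loaded trips out, with a return between consecutive ones — at least 13 crossings.
The plan below uses exactly 13 crossings, so it is optimal:
1. Courier goes to the north bank with crate M3.  [the south bank: crate K1, crate K2, crate K3, crate K6, crate K7, crate R7 | the north bank: crate M3]
2. Courier goes back to the south bank alone.  [the south bank: crate K1, crate K2, crate K3, crate K6, crate K7, crate R7 | the north bank: crate M3]
3. Courier goes to the north bank with crate K1.  [the south bank: crate K2, crate K3, crate K6, crate K7, crate R7 | the north bank: crate K1, crate M3]
4. Courier goes back to the south bank alone.  [the south bank: crate K2, crate K3, crate K6, crate K7, crate R7 | the north bank: crate K1, crate M3]
5. Courier goes to the north bank with crate K3.  [the south bank: crate K2, crate K6, crate K7, crate R7 | the north bank: crate K1, crate K3, crate M3]
6. Courier goes back to the south bank alone.  [the south bank: crate K2, crate K6, crate K7, crate R7 | the north bank: crate K1, crate K3, crate M3]
7. Courier goes to the north bank with crate R7.  [the south bank: crate K2, crate K6, crate K7 | the north bank: crate K1, crate K3, crate M3, crate R7]
8. Courier goes back to the south bank alone.  [the south bank: crate K2, crate K6, crate K7 | the north bank: crate K1, crate K3, crate M3, crate R7]
9. Courier goes to the north bank with crate K6.  [the south bank: crate K2, crate K7 | the north bank: crate K1, crate K3, crate K6, crate M3, crate R7]
10. Courier goes back to the south bank alone.  [the south bank: crate K2, crate K7 | the north bank: crate K1, crate K3, crate K6, crate M3, crate R7]
11. Courier goes to the north bank with crate K2.  [the south bank: crate K7 | the north bank: crate K1, crate K2, crate K3, crate K6, crate M3, crate R7]
12. Courier goes back to the south bank alone.  [the south bank: crate K7 | the north bank: crate K1, crate K2, crate K3, crate K6, crate M3, crate R7]
13. Courier goes to the north bank with crate K7.  [the south bank: — | the north bank: crate K1, crate K2, crate K3, crate K6, crate K7, crate M3, crate R7]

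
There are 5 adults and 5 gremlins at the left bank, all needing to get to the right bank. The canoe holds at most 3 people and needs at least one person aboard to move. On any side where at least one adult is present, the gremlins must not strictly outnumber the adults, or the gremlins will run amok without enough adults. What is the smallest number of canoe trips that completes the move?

Counting alone: each trip to the right bank takes at most 3 across and each return brings at least 1 back, so after t trips out (and t−1 returns) at most 3t − (t−1) of the 10 are across; that first reaches 10 at t = 5, so at least 9 crossings are needed.
The safety rule pushes this higher. Following every safe sequence of crossings, the most of the 10 that can be at the right bank as the canoe arrives there on crossing 9 is 9 — never all 10.
So no plan with fewer than 11 crossings exists, and this one achieves 11:
1. 2 gremlins → the right bank.  (the left bank: 5A 3G; the right bank: 0A 2G)
2. 1 gremlin ← the left bank.  (the left bank: 5A 4G; the right bank: 0A 1G)
3. 3 gremlins → the right bank.  (the left bank: 5A 1G; the right bank: 0A 4G)
4. 1 gremlin ← the left bank.  (the left bank: 5A 2G; the right bank: 0A 3G)
5. 3 adults → the right bank.  (the left bank: 2A 2G; the right bank: 3A 3G)
6. 1 adult and 1 gremlin ← the left bank.  (the left bank: 3A 3G; the right bank: 2A 2G)
7. 3 adults → the right bank.  (the left bank: 0A 3G; the right bank: 5A 2G)
8. 1 gremlin ← the left bank.  (the left bank: 0A 4G; the right bank: 5A 1G)
9. 2 gremlins → the right bank.  (the left bank: 0A 2G; the right bank: 5A 3G)
10. 1 gremlin ← the left bank.  (the left bank: 0A 3G; the right bank: 5A 2G)
11. 3 gremlins → the right bank.  (the left bank: 0A 0G; the right bank: 5A 5G)

11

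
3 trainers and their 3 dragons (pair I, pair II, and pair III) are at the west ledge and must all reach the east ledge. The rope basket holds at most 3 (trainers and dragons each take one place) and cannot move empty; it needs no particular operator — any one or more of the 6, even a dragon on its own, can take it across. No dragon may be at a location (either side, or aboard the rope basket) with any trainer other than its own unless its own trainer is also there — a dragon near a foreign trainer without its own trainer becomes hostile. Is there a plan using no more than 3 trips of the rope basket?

No

Counting alone: each trip to the east ledge takes at most 3 across and each return brings at least 1 back, so after t trips out (and t−1 returns) at most 3t − (t−1) of the 6 are across; that first reaches 6 at t = 3, so at least 5 crossings are needed.
Since 3 < 5, 3 crossings cannot be enough. (The shortest complete plan in fact takes 5:)
1. dragon I and trainer I cross → the east ledge.
2. trainer I crosses ← the west ledge.
3. trainer I, trainer II, and trainer III cross → the east ledge.
4. dragon I crosses ← the west ledge.
5. dragon I, dragon II, and dragon III cross → the east ledge.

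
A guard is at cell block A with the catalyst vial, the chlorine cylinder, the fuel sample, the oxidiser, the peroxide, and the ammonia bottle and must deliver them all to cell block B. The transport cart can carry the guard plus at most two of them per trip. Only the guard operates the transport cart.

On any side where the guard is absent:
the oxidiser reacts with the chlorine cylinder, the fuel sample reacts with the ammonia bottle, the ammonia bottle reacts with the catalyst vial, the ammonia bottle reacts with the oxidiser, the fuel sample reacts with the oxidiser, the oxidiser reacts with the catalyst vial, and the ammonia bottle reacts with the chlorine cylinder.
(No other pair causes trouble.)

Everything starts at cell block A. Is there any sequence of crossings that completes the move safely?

No

Following every safe sequence of crossings from the start, the most of the 6 that can be at cell block B as the transport cart arrives there on crossings 1, 3, 5 is 2, 3, 4 respectively; the best ever achieved is 4 of 6.
From crossing 7 on, no configuration arises that was not already reachable earlier: only 20 distinct safe configurations (who is on which side, and where the transport cart is) can ever be reached, none of them has everyone across, and every continuation just revisits them. So no valid plan exists.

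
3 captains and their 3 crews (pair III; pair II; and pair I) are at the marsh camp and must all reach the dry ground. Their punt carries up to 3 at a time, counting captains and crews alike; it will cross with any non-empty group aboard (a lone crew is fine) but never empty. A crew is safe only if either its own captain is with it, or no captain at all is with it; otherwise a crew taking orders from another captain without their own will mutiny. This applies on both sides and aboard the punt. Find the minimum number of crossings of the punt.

5

Counting alone: each trip to the dry ground takes at most 3 across and each return brings at least 1 back, so after t trips out (and t−1 returns) at most 3t − (t−1) of the 6 are across; that first reaches 6 at t = 3, so at least 5 crossings are needed.
The plan below uses exactly 5 crossings, so it is optimal:
1. captain III and crew III cross → the dry ground.
2. captain III crosses ← the marsh camp.
3. captain I, captain II, and captain III cross → the dry ground.
4. crew III crosses ← the marsh camp.
5. crew I, crew II, and crew III cross → the dry ground.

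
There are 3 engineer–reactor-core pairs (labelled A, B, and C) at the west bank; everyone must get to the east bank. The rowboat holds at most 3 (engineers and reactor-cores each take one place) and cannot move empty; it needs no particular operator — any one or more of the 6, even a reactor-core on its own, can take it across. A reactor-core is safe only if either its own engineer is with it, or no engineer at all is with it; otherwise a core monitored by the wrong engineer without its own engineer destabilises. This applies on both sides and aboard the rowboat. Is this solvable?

1. engineer A and reactor-core A cross → the east bank.
2. engineer A crosses ← the west bank.
3. engineer A, engineer B, and engineer C cross → the east bank.
4. reactor-core A crosses ← the west bank.
5. reactor-core A, reactor-core B, and reactor-core C cross → the east bank.

Yes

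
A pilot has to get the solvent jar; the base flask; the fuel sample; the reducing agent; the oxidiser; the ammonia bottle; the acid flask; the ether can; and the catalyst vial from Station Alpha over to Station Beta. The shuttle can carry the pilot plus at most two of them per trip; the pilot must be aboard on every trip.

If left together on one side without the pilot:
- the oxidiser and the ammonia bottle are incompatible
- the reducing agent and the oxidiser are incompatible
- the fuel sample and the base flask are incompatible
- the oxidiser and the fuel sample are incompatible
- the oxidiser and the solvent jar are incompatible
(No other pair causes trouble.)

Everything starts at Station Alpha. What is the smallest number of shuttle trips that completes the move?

11

Counting alone: the pilot can take at most 2 across per trip to Station Beta, so moving all 9 needs at least 5 loaded trips out, with a return between consecutive ones — at least 9 crossings.
The safety rule pushes this higher. Following every safe sequence of crossings, the most of the 9 that can be at Station Beta as the shuttle arrives there on crossing 9 is 8 — never all 9.
So no plan with fewer than 11 crossings exists, and this one achieves 11:
1. Pilot goes to Station Beta with the base flask and the oxidiser.  [Station Alpha: the acid flask, the ammonia bottle, the catalyst vial, the ether can, the fuel sample, the reducing agent, the solvent jar | Station Beta: the base flask, the oxidiser]
2. Pilot goes back to Station Alpha alone.  [Station Alpha: the acid flask, the ammonia bottle, the catalyst vial, the ether can, the fuel sample, the reducing agent, the solvent jar | Station Beta: the base flask, the oxidiser]
3. Pilot goes to Station Beta with the acid flask.  [Station Alpha: the ammonia bottle, the catalyst vial, the ether can, the fuel sample, the reducing agent, the solvent jar | Station Beta: the acid flask, the base flask, the oxidiser]
4. Pilot goes back to Station Alpha alone.  [Station Alpha: the ammonia bottle, the catalyst vial, the ether can, the fuel sample, the reducing agent, the solvent jar | Station Beta: the acid flask, the base flask, the oxidiser]
5. Pilot goes to Station Beta with the fuel sample and the solvent jar.  [Station Alpha: the ammonia bottle, the catalyst vial, the ether can, the reducing agent | Station Beta: the acid flask, the base flask, the fuel sample, the oxidiser, the solvent jar]
6. Pilot goes back to Station Alpha with the base flask and the oxidiser.  [Station Alpha: the ammonia bottle, the base flask, the catalyst vial, the ether can, the oxidiser, the reducing agent | Station Beta: the acid flask, the fuel sample, the solvent jar]
7. Pilot goes to Station Beta with the ammonia bottle and the reducing agent.  [Station Alpha: the base flask, the catalyst vial, the ether can, the oxidiser | Station Beta: the acid flask, the ammonia bottle, the fuel sample, the reducing agent, the solvent jar]
8. Pilot goes back to Station Alpha alone.  [Station Alpha: the base flask, the catalyst vial, the ether can, the oxidiser | Station Beta: the acid flask, the ammonia bottle, the fuel sample, the reducing agent, the solvent jar]
9. Pilot goes to Station Beta with the catalyst vial and the ether can.  [Station Alpha: the base flask, the oxidiser | Station Beta: the acid flask, the ammonia bottle, the catalyst vial, the ether can, the fuel sample, the reducing agent, the solvent jar]
10. Pilot goes back to Station Alpha alone.  [Station Alpha: the base flask, the oxidiser | Station Beta: the acid flask, the ammonia bottle, the catalyst vial, the ether can, the fuel sample, the reducing agent, the solvent jar]
11. Pilot goes to Station Beta with the base flask and the oxidiser.  [Station Alpha: — | Station Beta: the acid flask, the ammonia bottle, the base flask, the catalyst vial, the ether can, the fuel sample, the oxidiser, the reducing agent, the solvent jar]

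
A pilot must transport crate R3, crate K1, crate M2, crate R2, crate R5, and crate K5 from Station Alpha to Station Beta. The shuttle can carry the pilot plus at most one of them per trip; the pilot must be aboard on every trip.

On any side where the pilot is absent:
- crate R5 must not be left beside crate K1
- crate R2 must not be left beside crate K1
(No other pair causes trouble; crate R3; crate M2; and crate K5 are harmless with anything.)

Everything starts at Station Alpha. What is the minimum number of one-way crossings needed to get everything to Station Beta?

Counting alone: the pilot can take at most 1 across per trip to Station Beta, so moving all 6 needs at least 6 loaded trips out, with a return between consecutive ones — at least 11 crossings.
The safety rule pushes this higher. Following every safe sequence of crossings, the most of the 6 that can be at Station Beta as the shuttle arrives there on crossing 11 is 5 — never all 6.
So no plan with fewer than 13 crossings exists, and this one achieves 13:
1. Pilot goes to Station Beta with crate K1.
2. Pilot goes back to Station Alpha alone.
3. Pilot goes to Station Beta with crate R3.
4. Pilot goes back to Station Alpha alone.
5. Pilot goes to Station Beta with crate M2.
6. Pilot goes back to Station Alpha alone.
7. Pilot goes to Station Beta with crate R2.
8. Pilot goes back to Station Alpha with crate K1.
9. Pilot goes to Station Beta with crate R5.
10. Pilot goes back to Station Alpha alone.
11. Pilot goes to Station Beta with crate K5.
12. Pilot goes back to Station Alpha alone.
13. Pilot goes to Station Beta with crate K1.

13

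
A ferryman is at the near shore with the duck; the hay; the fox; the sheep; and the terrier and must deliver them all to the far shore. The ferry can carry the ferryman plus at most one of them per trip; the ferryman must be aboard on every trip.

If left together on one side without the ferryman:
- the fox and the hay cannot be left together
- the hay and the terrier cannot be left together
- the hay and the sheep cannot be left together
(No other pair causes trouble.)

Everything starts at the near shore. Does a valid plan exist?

Following every safe sequence of crossings from the start, the most of the 5 that can be at the far shore as the ferry arrives there on crossings 1, 3, 5 is 1, 2, 3 respectively; the best ever achieved is 3 of 5.
From crossing 7 on, no configuration arises that was not already reachable earlier: only 18 distinct safe configurations (who is on which side, and where the ferry is) can ever be reached, none of them has everyone across, and every continuation just revisits them. So no valid plan exists.

No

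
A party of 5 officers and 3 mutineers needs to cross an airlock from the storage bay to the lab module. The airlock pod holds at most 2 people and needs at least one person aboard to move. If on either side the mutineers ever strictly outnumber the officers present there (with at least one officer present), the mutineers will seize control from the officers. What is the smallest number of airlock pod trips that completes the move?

13

Counting alone: each trip to the lab module takes at most 2 across and each return brings at least 1 back, so after t trips out (and t−1 returns) at most 2t − (t−1) of the 8 are across; that first reaches 8 at t = 7, so at least 13 crossings are needed.
The plan below uses exactly 13 crossings, so it is optimal:
1. 2 mutineers → the lab module.  (the storage bay: 5O 1M; the lab module: 0O 2M)
2. 1 mutineer ← the storage bay.  (the storage bay: 5O 2M; the lab module: 0O 1M)
3. 2 mutineers → the lab module.  (the storage bay: 5O 0M; the lab module: 0O 3M)
4. 1 mutineer ← the storage bay.  (the storage bay: 5O 1M; the lab module: 0O 2M)
5. 2 officers → the lab module.  (the storage bay: 3O 1M; the lab module: 2O 2M)
6. 1 mutineer ← the storage bay.  (the storage bay: 3O 2M; the lab module: 2O 1M)
7. 1 officer and 1 mutineer → the lab module.  (the storage bay: 2O 1M; the lab module: 3O 2M)
8. 1 mutineer ← the storage bay.  (the storage bay: 2O 2M; the lab module: 3O 1M)
9. 2 mutineers → the lab module.  (the storage bay: 2O 0M; the lab module: 3O 3M)
10. 1 mutineer ← the storage bay.  (the storage bay: 2O 1M; the lab module: 3O 2M)
11. 1 officer and 1 mutineer → the lab module.  (the storage bay: 1O 0M; the lab module: 4O 3M)
12. 1 mutineer ← the storage bay.  (the storage bay: 1O 1M; the lab module: 4O 2M)
13. 1 officer and 1 mutineer → the lab module.  (the storage bay: 0O 0M; the lab module: 5O 3M)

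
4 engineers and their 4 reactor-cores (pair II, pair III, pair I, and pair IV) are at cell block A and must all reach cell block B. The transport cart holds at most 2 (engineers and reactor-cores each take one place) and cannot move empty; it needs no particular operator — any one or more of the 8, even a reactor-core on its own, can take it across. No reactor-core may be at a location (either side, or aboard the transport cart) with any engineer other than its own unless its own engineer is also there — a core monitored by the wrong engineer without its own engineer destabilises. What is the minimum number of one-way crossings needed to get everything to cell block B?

impossible

Following every safe sequence of crossings from the start, the most of the 8 that can be at cell block B as the transport cart arrives there on crossings 1, 3, 5 is 2, 3, 4 respectively; the best ever achieved is 4 of 8.
From crossing 7 on, no configuration arises that was not already reachable earlier: only 44 distinct safe configurations (who is on which side, and where the transport cart is) can ever be reached, none of them has everyone across, and every continuation just revisits them. So no valid plan exists.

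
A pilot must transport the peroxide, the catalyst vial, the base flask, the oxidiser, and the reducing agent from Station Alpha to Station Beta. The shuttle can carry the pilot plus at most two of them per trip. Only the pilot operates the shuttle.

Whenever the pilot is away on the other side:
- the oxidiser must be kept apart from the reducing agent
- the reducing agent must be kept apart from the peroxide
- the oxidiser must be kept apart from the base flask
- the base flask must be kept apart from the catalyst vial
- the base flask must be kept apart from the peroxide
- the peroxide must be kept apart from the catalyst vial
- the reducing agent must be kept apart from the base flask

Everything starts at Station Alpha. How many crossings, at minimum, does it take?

impossible

Whatever the first load, the items left behind include a forbidden pair without the pilot. No opening move is safe, so no plan exists.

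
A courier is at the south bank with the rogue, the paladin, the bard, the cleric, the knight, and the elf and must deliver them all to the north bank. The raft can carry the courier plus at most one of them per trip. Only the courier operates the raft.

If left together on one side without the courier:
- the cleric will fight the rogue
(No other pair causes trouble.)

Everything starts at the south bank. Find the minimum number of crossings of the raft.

Counting alone: the courier can take at most 1 across per trip to the north bank, so moving all 6 needs at least 6 loaded trips out, with a return between consecutive ones — at least 11 crossings.
The plan below uses exactly 11 crossings, so it is optimal:
1. Courier goes to the north bank with the rogue.
2. Courier goes back to the south bank alone.
3. Courier goes to the north bank with the paladin.
4. Courier goes back to the south bank alone.
5. Courier goes to the north bank with the bard.
6. Courier goes back to the south bank alone.
7. Courier goes to the north bank with the knight.
8. Courier goes back to the south bank alone.
9. Courier goes to the north bank with the elf.
10. Courier goes back to the south bank alone.
11. Courier goes to the north bank with the cleric.

11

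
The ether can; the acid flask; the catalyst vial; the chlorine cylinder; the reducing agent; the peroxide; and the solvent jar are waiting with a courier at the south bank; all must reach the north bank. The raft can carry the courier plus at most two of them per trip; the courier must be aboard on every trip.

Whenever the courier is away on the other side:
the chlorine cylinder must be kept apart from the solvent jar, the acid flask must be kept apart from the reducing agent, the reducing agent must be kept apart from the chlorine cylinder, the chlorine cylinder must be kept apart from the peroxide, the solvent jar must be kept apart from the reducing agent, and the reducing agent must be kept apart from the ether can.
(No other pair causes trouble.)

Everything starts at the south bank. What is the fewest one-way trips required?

Counting alone: the courier can take at most 2 across per trip to the north bank, so moving all 7 needs at least 4 loaded trips out, with a return between consecutive ones — at least 7 crossings.
The safety rule pushes this higher. Following every safe sequence of crossings, the most of the 7 that can be at the north bank as the raft arrives there on crossings 7, 9 is 5, 6 respectively — never all 7.
So no plan with fewer than 11 crossings exists, and this one achieves 11:
1. Courier goes to the north bank with the chlorine cylinder and the reducing agent.  [the south bank: the acid flask, the catalyst vial, the ether can, the peroxide, the solvent jar | the north bank: the chlorine cylinder, the reducing agent]
2. Courier goes back to the south bank with the chlorine cylinder.  [the south bank: the acid flask, the catalyst vial, the chlorine cylinder, the ether can, the peroxide, the solvent jar | the north bank: the reducing agent]
3. Courier goes to the north bank with the chlorine cylinder and the ether can.  [the south bank: the acid flask, the catalyst vial, the peroxide, the solvent jar | the north bank: the chlorine cylinder, the ether can, the reducing agent]
4. Courier goes back to the south bank with the reducing agent.  [the south bank: the acid flask, the catalyst vial, the peroxide, the reducing agent, the solvent jar | the north bank: the chlorine cylinder, the ether can]
5. Courier goes to the north bank with the acid flask and the reducing agent.  [the south bank: the catalyst vial, the peroxide, the solvent jar | the north bank: the acid flask, the chlorine cylinder, the ether can, the reducing agent]
6. Courier goes back to the south bank with the reducing agent.  [the south bank: the catalyst vial, the peroxide, the reducing agent, the solvent jar | the north bank: the acid flask, the chlorine cylinder, the ether can]
7. Courier goes to the north bank with the catalyst vial and the reducing agent.  [the south bank: the peroxide, the solvent jar | the north bank: the acid flask, the catalyst vial, the chlorine cylinder, the ether can, the reducing agent]
8. Courier goes back to the south bank with the reducing agent.  [the south bank: the peroxide, the reducing agent, the solvent jar | the north bank: the acid flask, the catalyst vial, the chlorine cylinder, the ether can]
9. Courier goes to the north bank with the peroxide and the solvent jar.  [the south bank: the reducing agent | the north bank: the acid flask, the catalyst vial, the chlorine cylinder, the ether can, the peroxide, the solvent jar]
10. Courier goes back to the south bank with the chlorine cylinder.  [the south bank: the chlorine cylinder, the reducing agent | the north bank: the acid flask, the catalyst vial, the ether can, the peroxide, the solvent jar]
11. Courier goes to the north bank with the chlorine cylinder and the reducing agent.  [the south bank: — | the north bank: the acid flask, the catalyst vial, the chlorine cylinder, the ether can, the peroxide, the reducing agent, the solvent jar]

11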